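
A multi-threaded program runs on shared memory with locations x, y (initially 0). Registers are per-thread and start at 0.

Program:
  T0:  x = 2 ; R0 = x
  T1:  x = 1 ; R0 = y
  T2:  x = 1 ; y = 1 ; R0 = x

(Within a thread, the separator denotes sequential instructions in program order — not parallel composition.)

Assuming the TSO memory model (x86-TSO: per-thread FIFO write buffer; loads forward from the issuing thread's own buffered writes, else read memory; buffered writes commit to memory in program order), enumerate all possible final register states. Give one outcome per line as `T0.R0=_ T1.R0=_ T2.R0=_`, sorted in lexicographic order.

T0.R0=1 T1.R0=0 T2.R0=1
T0.R0=1 T1.R0=0 T2.R0=2
T0.R0=1 T1.R0=1 T2.R0=1
T0.R0=1 T1.R0=1 T2.R0=2
T0.R0=2 T1.R0=0 T2.R0=1
T0.R0=2 T1.R0=0 T2.R0=2
T0.R0=2 T1.R0=1 T2.R0=1
T0.R0=2 T1.R0=1 T2.R0=2

outcome vector order: (T0.R0,T1.R0,T2.R0)
|TSO outcomes| = 8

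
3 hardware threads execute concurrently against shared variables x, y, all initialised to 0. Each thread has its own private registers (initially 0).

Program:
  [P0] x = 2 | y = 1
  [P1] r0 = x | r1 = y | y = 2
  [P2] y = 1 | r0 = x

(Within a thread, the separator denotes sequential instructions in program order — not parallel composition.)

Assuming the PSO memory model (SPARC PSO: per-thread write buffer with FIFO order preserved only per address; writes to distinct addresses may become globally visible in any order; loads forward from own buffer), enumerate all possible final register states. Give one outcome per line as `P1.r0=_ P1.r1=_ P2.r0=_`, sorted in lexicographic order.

outcome vector order: (P1.r0,P1.r1,P2.r0)
|PSO outcomes| = 8

P1.r0=0 P1.r1=0 P2.r0=0
P1.r0=0 P1.r1=0 P2.r0=2
P1.r0=0 P1.r1=1 P2.r0=0
P1.r0=0 P1.r1=1 P2.r0=2
P1.r0=2 P1.r1=0 P2.r0=0
P1.r0=2 P1.r1=0 P2.r0=2
P1.r0=2 P1.r1=1 P2.r0=0
P1.r0=2 P1.r1=1 P2.r0=2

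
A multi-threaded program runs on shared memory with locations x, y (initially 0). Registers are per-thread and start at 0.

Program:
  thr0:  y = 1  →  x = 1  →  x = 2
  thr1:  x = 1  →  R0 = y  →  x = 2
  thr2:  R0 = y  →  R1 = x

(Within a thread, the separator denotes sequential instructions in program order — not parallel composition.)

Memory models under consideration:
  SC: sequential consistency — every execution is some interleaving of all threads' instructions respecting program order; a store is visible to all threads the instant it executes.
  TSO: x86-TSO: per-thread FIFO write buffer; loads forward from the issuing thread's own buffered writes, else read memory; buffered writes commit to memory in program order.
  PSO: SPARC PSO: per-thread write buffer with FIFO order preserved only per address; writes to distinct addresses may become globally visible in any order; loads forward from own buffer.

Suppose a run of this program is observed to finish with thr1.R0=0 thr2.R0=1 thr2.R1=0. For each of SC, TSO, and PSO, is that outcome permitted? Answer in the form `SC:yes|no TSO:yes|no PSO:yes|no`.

SC:no TSO:yes PSO:yes

outcome vector order: (thr1.R0,thr2.R0,thr2.R1)
SC (11): <0 0 0> <0 0 1> <0 0 2> <0 1 1> <0 1 2> <1 0 0> <1 0 1> <1 0 2> <1 1 0> <1 1 1> <1 1 2>
TSO (12): <0 0 0> <0 0 1> <0 0 2> <0 1 0> <0 1 1> <0 1 2> <1 0 0> <1 0 1> <1 0 2> <1 1 0> <1 1 1> <1 1 2>
PSO (12): <0 0 0> <0 0 1> <0 0 2> <0 1 0> <0 1 1> <0 1 2> <1 0 0> <1 0 1> <1 0 2> <1 1 0> <1 1 1> <1 1 2>
target <0 1 0> ∈ {TSO,PSO}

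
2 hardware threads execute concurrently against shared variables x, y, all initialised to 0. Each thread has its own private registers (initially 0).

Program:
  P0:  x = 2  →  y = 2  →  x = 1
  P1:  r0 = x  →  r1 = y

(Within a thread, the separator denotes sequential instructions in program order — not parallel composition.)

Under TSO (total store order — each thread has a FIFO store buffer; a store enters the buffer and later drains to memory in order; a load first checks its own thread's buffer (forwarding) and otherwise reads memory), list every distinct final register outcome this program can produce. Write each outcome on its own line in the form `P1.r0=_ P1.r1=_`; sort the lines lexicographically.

P1.r0=0 P1.r1=0
P1.r0=0 P1.r1=2
P1.r0=1 P1.r1=2
P1.r0=2 P1.r1=0
P1.r0=2 P1.r1=2

outcome vector order: (P1.r0,P1.r1)
|TSO outcomes| = 5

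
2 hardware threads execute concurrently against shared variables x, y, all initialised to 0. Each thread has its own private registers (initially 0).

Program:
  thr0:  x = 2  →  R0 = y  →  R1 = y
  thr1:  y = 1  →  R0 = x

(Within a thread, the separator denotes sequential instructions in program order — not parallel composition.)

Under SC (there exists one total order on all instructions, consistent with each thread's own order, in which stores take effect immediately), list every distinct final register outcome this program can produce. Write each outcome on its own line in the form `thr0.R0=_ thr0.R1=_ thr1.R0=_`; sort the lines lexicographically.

thr0.R0=0 thr0.R1=0 thr1.R0=2
thr0.R0=0 thr0.R1=1 thr1.R0=2
thr0.R0=1 thr0.R1=1 thr1.R0=0
thr0.R0=1 thr0.R1=1 thr1.R0=2

outcome vector order: (thr0.R0,thr0.R1,thr1.R0)
|SC outcomes| = 4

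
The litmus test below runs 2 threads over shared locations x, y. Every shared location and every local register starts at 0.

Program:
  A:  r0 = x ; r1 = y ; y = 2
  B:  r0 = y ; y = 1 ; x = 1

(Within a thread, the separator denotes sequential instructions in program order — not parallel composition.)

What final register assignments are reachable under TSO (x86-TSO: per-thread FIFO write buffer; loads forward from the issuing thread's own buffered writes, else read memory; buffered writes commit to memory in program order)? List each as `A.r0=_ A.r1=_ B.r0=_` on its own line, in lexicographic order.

A.r0=0 A.r1=0 B.r0=0
A.r0=0 A.r1=0 B.r0=2
A.r0=0 A.r1=1 B.r0=0
A.r0=1 A.r1=1 B.r0=0

outcome vector order: (A.r0,A.r1,B.r0)
|TSO outcomes| = 4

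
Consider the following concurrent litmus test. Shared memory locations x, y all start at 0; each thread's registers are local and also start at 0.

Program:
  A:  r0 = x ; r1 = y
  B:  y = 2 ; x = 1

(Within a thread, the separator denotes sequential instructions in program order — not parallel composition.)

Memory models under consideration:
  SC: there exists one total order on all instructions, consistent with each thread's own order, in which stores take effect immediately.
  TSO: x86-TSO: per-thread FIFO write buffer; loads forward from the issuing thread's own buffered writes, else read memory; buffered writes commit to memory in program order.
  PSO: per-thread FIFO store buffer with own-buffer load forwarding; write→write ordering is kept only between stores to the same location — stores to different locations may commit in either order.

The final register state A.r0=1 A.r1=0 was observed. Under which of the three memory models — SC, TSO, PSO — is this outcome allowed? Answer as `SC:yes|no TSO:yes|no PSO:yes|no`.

SC:no TSO:no PSO:yes

outcome vector order: (A.r0,A.r1)
under SC → (0,0); (0,2); (1,2)
under TSO → (0,0); (0,2); (1,2)
under PSO → (0,0); (0,2); (1,0); (1,2)
target (1,0) ∈ {PSO}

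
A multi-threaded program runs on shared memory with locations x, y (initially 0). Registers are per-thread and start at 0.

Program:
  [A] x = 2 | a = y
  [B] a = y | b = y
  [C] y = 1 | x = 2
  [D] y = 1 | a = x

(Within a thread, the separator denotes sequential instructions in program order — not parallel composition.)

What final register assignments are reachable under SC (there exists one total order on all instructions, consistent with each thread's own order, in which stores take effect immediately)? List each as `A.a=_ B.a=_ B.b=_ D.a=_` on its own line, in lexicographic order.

A.a=0 B.a=0 B.b=0 D.a=2
A.a=0 B.a=0 B.b=1 D.a=2
A.a=0 B.a=1 B.b=1 D.a=2
A.a=1 B.a=0 B.b=0 D.a=0
A.a=1 B.a=0 B.b=0 D.a=2
A.a=1 B.a=0 B.b=1 D.a=0
A.a=1 B.a=0 B.b=1 D.a=2
A.a=1 B.a=1 B.b=1 D.a=0
A.a=1 B.a=1 B.b=1 D.a=2

outcome vector order: (A.a,B.a,B.b,D.a)
|SC outcomes| = 9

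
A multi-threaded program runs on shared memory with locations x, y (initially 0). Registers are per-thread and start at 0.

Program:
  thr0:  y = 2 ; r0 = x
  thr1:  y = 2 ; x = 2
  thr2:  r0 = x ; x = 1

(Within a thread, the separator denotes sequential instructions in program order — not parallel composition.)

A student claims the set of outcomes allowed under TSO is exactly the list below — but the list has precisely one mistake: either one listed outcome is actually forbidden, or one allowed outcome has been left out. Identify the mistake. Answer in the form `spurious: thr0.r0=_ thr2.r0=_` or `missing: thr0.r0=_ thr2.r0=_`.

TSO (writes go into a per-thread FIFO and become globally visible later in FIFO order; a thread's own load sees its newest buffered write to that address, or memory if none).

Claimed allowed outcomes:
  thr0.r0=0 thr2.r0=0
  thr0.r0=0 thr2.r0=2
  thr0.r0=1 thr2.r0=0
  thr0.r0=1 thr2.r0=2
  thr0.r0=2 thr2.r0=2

missing: thr0.r0=2 thr2.r0=0

outcome vector order: (thr0.r0,thr2.r0)
TSO (6): <0 0> <0 2> <1 0> <1 2> <2 0> <2 2>
TSO∖claimed = {<2 0>}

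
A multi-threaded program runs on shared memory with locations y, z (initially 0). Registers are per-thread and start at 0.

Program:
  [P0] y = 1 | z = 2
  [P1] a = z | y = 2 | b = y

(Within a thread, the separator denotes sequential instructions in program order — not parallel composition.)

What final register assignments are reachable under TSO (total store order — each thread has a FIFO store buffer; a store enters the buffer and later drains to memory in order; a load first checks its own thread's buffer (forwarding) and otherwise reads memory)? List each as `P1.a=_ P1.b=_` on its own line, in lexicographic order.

P1.a=0 P1.b=1
P1.a=0 P1.b=2
P1.a=2 P1.b=2

outcome vector order: (P1.a,P1.b)
|TSO outcomes| = 3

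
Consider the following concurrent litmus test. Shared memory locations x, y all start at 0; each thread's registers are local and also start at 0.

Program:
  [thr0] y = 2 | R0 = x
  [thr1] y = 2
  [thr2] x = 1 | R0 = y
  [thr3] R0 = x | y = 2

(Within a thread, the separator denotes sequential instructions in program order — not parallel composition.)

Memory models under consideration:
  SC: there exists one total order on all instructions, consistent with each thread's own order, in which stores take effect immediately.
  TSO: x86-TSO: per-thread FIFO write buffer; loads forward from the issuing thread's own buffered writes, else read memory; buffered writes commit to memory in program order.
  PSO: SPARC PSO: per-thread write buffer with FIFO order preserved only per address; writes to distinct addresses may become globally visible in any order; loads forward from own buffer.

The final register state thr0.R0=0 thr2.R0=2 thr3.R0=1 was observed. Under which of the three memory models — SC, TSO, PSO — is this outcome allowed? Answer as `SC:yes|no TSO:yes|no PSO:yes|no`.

SC:yes TSO:yes PSO:yes

outcome vector order: (thr0.R0,thr2.R0,thr3.R0)
under SC → 020; 021; 100; 101; 120; 121
under TSO → 000; 001; 020; 021; 100; 101; 120; 121
under PSO → 000; 001; 020; 021; 100; 101; 120; 121
target 021 ∈ {SC,TSO,PSO}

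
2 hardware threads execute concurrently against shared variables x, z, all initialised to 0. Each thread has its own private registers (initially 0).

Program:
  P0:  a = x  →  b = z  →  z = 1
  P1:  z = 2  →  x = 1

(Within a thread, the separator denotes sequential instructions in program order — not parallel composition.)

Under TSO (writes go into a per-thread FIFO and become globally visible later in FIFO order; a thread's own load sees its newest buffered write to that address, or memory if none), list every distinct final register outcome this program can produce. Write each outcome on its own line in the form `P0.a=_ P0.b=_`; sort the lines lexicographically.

P0.a=0 P0.b=0
P0.a=0 P0.b=2
P0.a=1 P0.b=2

outcome vector order: (P0.a,P0.b)
|TSO outcomes| = 3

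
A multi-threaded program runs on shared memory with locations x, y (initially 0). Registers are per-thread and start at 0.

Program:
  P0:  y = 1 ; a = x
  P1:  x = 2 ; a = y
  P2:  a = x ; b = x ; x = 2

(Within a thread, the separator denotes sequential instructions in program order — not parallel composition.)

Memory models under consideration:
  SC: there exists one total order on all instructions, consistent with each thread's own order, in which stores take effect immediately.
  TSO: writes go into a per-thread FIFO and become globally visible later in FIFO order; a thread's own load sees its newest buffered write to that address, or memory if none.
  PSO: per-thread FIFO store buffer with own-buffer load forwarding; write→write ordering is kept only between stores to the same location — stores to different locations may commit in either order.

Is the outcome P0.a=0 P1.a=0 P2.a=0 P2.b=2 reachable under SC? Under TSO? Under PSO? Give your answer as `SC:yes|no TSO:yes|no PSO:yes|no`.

outcome vector order: (P0.a,P1.a,P2.a,P2.b)
under SC → (0,1,0,0); (0,1,0,2); (0,1,2,2); (2,0,0,0); (2,0,0,2); (2,0,2,2); (2,1,0,0); (2,1,0,2); (2,1,2,2)
under TSO → (0,0,0,0); (0,0,0,2); (0,0,2,2); (0,1,0,0); (0,1,0,2); (0,1,2,2); (2,0,0,0); (2,0,0,2); (2,0,2,2); (2,1,0,0); (2,1,0,2); (2,1,2,2)
under PSO → (0,0,0,0); (0,0,0,2); (0,0,2,2); (0,1,0,0); (0,1,0,2); (0,1,2,2); (2,0,0,0); (2,0,0,2); (2,0,2,2); (2,1,0,0); (2,1,0,2); (2,1,2,2)
target (0,0,0,2) ∈ {TSO,PSO}

SC:no TSO:yes PSO:yes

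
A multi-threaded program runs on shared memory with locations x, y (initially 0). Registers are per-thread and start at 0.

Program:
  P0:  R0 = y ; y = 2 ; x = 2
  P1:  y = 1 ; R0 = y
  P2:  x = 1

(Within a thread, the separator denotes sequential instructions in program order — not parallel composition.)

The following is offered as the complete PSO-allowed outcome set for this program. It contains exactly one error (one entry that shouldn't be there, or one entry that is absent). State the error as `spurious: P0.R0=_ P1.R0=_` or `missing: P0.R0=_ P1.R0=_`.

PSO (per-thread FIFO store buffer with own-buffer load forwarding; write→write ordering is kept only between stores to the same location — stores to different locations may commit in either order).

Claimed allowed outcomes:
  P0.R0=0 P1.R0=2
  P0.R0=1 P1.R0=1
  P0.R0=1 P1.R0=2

missing: P0.R0=0 P1.R0=1

outcome vector order: (P0.R0,P1.R0)
PSO: 4 outcomes — {01, 02, 11, 12}
PSO∖claimed = {01}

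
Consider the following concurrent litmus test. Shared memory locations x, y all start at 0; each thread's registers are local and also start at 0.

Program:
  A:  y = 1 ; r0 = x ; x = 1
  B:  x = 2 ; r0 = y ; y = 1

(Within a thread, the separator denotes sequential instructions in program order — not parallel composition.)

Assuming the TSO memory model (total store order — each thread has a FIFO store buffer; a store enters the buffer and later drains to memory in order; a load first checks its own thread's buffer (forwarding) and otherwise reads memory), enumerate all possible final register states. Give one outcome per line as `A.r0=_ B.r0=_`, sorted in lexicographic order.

outcome vector order: (A.r0,B.r0)
|TSO outcomes| = 4

A.r0=0 B.r0=0
A.r0=0 B.r0=1
A.r0=2 B.r0=0
A.r0=2 B.r0=1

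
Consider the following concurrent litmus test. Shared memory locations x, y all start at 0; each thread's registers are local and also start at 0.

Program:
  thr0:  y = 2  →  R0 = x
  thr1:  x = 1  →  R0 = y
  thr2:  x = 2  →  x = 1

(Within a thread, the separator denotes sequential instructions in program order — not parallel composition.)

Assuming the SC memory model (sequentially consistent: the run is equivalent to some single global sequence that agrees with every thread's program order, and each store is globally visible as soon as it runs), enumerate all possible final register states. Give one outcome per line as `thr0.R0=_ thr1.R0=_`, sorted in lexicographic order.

outcome vector order: (thr0.R0,thr1.R0)
|SC outcomes| = 5

thr0.R0=0 thr1.R0=2
thr0.R0=1 thr1.R0=0
thr0.R0=1 thr1.R0=2
thr0.R0=2 thr1.R0=0
thr0.R0=2 thr1.R0=2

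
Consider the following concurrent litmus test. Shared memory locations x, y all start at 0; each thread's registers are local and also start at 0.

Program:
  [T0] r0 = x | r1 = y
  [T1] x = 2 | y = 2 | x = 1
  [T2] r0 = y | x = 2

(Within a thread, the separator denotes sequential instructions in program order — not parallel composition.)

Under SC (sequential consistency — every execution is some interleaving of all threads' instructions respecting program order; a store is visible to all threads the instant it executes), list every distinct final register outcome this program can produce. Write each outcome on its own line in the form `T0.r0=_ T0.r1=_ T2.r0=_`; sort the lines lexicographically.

T0.r0=0 T0.r1=0 T2.r0=0
T0.r0=0 T0.r1=0 T2.r0=2
T0.r0=0 T0.r1=2 T2.r0=0
T0.r0=0 T0.r1=2 T2.r0=2
T0.r0=1 T0.r1=2 T2.r0=0
T0.r0=1 T0.r1=2 T2.r0=2
T0.r0=2 T0.r1=0 T2.r0=0
T0.r0=2 T0.r1=0 T2.r0=2
T0.r0=2 T0.r1=2 T2.r0=0
T0.r0=2 T0.r1=2 T2.r0=2

outcome vector order: (T0.r0,T0.r1,T2.r0)
|SC outcomes| = 10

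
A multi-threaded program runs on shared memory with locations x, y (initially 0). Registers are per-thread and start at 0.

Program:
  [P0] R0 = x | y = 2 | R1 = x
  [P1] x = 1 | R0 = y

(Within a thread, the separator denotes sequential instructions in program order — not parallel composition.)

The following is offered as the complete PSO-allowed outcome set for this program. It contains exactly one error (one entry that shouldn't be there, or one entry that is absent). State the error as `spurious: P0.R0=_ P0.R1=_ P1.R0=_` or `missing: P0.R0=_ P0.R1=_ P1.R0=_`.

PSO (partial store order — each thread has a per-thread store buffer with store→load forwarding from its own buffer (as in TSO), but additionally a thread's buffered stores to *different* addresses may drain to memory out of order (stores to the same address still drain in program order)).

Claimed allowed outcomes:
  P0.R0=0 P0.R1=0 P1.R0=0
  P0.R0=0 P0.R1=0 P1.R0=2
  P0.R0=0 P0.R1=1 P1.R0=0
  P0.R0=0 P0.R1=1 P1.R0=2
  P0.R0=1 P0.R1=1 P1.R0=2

missing: P0.R0=1 P0.R1=1 P1.R0=0

outcome vector order: (P0.R0,P0.R1,P1.R0)
PSO (6): 000; 002; 010; 012; 110; 112
PSO∖claimed = {110}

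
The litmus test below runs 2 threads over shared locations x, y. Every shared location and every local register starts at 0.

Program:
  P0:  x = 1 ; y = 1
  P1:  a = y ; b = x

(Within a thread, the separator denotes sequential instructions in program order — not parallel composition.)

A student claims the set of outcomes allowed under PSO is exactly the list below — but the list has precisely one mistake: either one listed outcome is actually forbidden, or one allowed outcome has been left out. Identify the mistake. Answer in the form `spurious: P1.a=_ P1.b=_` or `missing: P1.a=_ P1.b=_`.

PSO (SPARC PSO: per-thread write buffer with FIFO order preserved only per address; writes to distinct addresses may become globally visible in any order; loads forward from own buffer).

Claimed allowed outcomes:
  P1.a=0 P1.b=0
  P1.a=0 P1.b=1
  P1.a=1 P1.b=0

missing: P1.a=1 P1.b=1

outcome vector order: (P1.a,P1.b)
under PSO → 00; 01; 10; 11
PSO∖claimed = {11}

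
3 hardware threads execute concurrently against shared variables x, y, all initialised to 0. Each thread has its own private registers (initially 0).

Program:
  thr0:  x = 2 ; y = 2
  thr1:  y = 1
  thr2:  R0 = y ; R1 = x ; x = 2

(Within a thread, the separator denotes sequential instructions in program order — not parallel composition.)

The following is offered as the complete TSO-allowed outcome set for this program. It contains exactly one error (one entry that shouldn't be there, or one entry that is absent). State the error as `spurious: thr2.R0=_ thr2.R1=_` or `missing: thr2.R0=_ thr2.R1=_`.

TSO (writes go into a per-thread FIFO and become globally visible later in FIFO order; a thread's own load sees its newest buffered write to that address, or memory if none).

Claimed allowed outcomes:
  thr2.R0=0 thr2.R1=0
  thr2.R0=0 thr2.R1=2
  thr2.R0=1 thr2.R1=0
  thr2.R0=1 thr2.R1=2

missing: thr2.R0=2 thr2.R1=2

outcome vector order: (thr2.R0,thr2.R1)
[TSO] allowed = {00, 02, 10, 12, 22}
TSO∖claimed = {22}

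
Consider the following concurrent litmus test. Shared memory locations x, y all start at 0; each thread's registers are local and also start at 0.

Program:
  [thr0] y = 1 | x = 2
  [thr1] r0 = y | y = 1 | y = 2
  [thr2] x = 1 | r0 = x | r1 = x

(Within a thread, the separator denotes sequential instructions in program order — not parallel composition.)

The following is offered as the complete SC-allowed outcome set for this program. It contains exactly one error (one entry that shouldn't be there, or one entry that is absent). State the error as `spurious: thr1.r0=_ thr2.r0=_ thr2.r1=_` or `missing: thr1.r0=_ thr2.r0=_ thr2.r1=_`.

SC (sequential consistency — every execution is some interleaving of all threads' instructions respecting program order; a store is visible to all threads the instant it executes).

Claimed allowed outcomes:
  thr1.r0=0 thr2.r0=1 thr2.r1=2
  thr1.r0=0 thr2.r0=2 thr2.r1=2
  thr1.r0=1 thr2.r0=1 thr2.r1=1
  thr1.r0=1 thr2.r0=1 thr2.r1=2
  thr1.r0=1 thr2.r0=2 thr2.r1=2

missing: thr1.r0=0 thr2.r0=1 thr2.r1=1

outcome vector order: (thr1.r0,thr2.r0,thr2.r1)
SC: 6 outcomes — {0/1/1 0/1/2 0/2/2 1/1/1 1/1/2 1/2/2}
SC∖claimed = {0/1/1}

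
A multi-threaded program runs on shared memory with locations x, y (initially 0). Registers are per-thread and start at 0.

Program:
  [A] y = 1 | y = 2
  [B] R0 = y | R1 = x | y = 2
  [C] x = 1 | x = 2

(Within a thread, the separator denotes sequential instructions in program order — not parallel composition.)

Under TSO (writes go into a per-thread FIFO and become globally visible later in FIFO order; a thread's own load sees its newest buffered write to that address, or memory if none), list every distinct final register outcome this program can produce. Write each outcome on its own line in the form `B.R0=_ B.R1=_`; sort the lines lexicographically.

B.R0=0 B.R1=0
B.R0=0 B.R1=1
B.R0=0 B.R1=2
B.R0=1 B.R1=0
B.R0=1 B.R1=1
B.R0=1 B.R1=2
B.R0=2 B.R1=0
B.R0=2 B.R1=1
B.R0=2 B.R1=2

outcome vector order: (B.R0,B.R1)
|TSO outcomes| = 9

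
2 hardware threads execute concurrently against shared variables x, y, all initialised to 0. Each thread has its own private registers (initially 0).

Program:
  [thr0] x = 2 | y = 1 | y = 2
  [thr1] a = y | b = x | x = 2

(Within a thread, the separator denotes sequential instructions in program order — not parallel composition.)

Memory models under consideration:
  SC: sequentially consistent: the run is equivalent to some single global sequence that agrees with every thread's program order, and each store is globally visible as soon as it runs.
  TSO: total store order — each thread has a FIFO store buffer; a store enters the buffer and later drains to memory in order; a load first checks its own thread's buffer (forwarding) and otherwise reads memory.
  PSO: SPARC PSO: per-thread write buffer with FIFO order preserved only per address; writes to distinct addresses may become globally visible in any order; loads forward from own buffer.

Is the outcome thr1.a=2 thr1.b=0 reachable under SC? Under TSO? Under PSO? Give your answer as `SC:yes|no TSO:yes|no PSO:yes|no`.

SC:no TSO:no PSO:yes

outcome vector order: (thr1.a,thr1.b)
[SC] allowed = {00 02 12 22}
[TSO] allowed = {00 02 12 22}
[PSO] allowed = {00 02 10 12 20 22}
target 20 ∈ {PSO}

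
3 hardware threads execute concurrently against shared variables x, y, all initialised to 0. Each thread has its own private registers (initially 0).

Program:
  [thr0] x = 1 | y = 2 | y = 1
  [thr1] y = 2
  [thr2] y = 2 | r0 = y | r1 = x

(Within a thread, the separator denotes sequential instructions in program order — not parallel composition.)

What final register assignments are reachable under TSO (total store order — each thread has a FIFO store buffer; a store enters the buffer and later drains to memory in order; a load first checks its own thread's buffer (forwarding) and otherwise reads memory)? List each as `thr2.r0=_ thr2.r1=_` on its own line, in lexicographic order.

thr2.r0=1 thr2.r1=1
thr2.r0=2 thr2.r1=0
thr2.r0=2 thr2.r1=1

outcome vector order: (thr2.r0,thr2.r1)
|TSO outcomes| = 3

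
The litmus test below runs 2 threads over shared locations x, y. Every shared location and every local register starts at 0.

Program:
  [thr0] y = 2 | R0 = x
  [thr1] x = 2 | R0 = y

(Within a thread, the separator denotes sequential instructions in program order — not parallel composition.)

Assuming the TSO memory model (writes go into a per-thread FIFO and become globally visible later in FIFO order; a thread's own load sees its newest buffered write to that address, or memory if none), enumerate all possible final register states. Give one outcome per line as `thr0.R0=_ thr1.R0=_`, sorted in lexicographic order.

outcome vector order: (thr0.R0,thr1.R0)
|TSO outcomes| = 4

thr0.R0=0 thr1.R0=0
thr0.R0=0 thr1.R0=2
thr0.R0=2 thr1.R0=0
thr0.R0=2 thr1.R0=2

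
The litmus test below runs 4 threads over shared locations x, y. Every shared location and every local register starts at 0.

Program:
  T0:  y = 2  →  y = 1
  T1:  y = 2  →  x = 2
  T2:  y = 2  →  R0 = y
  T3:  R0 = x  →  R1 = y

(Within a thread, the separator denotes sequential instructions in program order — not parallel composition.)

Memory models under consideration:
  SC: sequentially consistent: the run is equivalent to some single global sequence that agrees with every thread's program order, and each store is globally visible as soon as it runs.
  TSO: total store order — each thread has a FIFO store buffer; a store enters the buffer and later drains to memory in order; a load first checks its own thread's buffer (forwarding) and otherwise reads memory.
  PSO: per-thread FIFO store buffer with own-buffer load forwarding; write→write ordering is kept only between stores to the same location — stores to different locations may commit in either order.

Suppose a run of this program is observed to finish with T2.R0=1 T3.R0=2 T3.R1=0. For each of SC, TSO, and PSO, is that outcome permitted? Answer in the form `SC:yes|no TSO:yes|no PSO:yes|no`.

outcome vector order: (T2.R0,T3.R0,T3.R1)
[SC] allowed = {100; 101; 102; 121; 122; 200; 201; 202; 221; 222}
[TSO] allowed = {100; 101; 102; 121; 122; 200; 201; 202; 221; 222}
[PSO] allowed = {100; 101; 102; 120; 121; 122; 200; 201; 202; 220; 221; 222}
target 120 ∈ {PSO}

SC:no TSO:no PSO:yes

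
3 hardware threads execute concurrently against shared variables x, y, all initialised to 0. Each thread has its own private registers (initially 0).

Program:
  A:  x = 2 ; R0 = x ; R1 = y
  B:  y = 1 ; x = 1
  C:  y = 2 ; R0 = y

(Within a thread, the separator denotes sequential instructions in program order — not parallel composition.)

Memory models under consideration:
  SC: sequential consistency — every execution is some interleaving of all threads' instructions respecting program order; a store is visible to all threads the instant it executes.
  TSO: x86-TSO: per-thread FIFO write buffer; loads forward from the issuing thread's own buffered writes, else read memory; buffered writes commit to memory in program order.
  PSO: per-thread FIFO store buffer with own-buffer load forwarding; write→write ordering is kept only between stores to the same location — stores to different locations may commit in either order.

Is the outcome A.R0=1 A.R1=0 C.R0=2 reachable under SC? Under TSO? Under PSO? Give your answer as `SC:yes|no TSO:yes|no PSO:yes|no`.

outcome vector order: (A.R0,A.R1,C.R0)
[SC] allowed = {<1 1 1> <1 1 2> <1 2 2> <2 0 1> <2 0 2> <2 1 1> <2 1 2> <2 2 1> <2 2 2>}
[TSO] allowed = {<1 1 1> <1 1 2> <1 2 2> <2 0 1> <2 0 2> <2 1 1> <2 1 2> <2 2 1> <2 2 2>}
[PSO] allowed = {<1 0 1> <1 0 2> <1 1 1> <1 1 2> <1 2 1> <1 2 2> <2 0 1> <2 0 2> <2 1 1> <2 1 2> <2 2 1> <2 2 2>}
target <1 0 2> ∈ {PSO}

SC:no TSO:no PSO:yes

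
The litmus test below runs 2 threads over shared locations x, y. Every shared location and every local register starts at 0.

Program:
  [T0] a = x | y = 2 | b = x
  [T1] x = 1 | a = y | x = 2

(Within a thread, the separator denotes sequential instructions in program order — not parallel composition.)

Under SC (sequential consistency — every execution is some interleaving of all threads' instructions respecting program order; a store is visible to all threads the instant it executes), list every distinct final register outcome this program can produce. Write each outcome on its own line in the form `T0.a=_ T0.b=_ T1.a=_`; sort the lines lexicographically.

T0.a=0 T0.b=0 T1.a=2
T0.a=0 T0.b=1 T1.a=0
T0.a=0 T0.b=1 T1.a=2
T0.a=0 T0.b=2 T1.a=0
T0.a=0 T0.b=2 T1.a=2
T0.a=1 T0.b=1 T1.a=0
T0.a=1 T0.b=1 T1.a=2
T0.a=1 T0.b=2 T1.a=0
T0.a=1 T0.b=2 T1.a=2
T0.a=2 T0.b=2 T1.a=0

outcome vector order: (T0.a,T0.b,T1.a)
|SC outcomes| = 10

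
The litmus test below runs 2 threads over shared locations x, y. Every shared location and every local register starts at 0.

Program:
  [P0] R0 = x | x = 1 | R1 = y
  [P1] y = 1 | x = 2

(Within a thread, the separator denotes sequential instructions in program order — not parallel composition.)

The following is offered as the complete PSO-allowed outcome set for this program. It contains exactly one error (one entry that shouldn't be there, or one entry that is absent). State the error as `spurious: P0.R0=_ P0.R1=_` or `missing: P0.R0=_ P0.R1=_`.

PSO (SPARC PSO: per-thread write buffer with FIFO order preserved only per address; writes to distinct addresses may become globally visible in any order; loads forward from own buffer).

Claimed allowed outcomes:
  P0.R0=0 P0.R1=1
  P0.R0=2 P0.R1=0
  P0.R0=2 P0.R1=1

missing: P0.R0=0 P0.R1=0

outcome vector order: (P0.R0,P0.R1)
PSO (4): 0/0 0/1 2/0 2/1
PSO∖claimed = {0/0}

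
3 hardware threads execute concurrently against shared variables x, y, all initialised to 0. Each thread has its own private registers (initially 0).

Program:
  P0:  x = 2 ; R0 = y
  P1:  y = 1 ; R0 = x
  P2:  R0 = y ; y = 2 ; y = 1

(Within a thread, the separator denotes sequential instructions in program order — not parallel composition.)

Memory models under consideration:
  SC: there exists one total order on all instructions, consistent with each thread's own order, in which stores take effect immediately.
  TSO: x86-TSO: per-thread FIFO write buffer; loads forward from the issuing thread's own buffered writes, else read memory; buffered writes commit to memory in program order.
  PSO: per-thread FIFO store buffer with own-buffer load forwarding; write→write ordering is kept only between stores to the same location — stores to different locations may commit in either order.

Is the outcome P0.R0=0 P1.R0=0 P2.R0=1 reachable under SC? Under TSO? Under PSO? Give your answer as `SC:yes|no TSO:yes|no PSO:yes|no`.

outcome vector order: (P0.R0,P1.R0,P2.R0)
SC (10): 020; 021; 100; 101; 120; 121; 200; 201; 220; 221
TSO (12): 000; 001; 020; 021; 100; 101; 120; 121; 200; 201; 220; 221
PSO (12): 000; 001; 020; 021; 100; 101; 120; 121; 200; 201; 220; 221
target 001 ∈ {TSO,PSO}

SC:no TSO:yes PSO:yes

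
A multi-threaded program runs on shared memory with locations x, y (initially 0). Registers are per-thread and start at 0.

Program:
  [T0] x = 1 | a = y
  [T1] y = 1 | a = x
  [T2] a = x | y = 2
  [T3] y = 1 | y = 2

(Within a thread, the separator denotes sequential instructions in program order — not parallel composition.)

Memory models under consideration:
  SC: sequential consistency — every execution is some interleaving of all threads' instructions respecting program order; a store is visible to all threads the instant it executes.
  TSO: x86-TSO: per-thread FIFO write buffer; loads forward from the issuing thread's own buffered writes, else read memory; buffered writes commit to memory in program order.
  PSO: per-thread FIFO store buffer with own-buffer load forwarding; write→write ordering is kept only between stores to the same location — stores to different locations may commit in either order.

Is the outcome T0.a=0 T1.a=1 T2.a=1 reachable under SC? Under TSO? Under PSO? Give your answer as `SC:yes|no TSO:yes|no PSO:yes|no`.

outcome vector order: (T0.a,T1.a,T2.a)
[SC] allowed = {<0 1 0>, <0 1 1>, <1 0 0>, <1 0 1>, <1 1 0>, <1 1 1>, <2 0 0>, <2 0 1>, <2 1 0>, <2 1 1>}
[TSO] allowed = {<0 0 0>, <0 0 1>, <0 1 0>, <0 1 1>, <1 0 0>, <1 0 1>, <1 1 0>, <1 1 1>, <2 0 0>, <2 0 1>, <2 1 0>, <2 1 1>}
[PSO] allowed = {<0 0 0>, <0 0 1>, <0 1 0>, <0 1 1>, <1 0 0>, <1 0 1>, <1 1 0>, <1 1 1>, <2 0 0>, <2 0 1>, <2 1 0>, <2 1 1>}
target <0 1 1> ∈ {SC,TSO,PSO}

SC:yes TSO:yes PSO:yes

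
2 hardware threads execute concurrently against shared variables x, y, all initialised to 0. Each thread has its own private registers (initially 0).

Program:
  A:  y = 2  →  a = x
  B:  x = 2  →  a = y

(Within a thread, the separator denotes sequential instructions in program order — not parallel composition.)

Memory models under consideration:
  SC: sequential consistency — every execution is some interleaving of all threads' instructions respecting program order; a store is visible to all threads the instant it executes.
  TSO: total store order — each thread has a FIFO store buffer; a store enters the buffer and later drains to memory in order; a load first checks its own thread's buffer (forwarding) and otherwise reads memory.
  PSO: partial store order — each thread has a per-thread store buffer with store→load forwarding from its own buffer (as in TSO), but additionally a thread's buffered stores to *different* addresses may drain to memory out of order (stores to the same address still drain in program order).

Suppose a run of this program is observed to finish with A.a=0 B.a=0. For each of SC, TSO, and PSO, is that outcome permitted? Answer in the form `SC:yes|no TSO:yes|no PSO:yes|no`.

SC:no TSO:yes PSO:yes

outcome vector order: (A.a,B.a)
[SC] allowed = {<0 2>; <2 0>; <2 2>}
[TSO] allowed = {<0 0>; <0 2>; <2 0>; <2 2>}
[PSO] allowed = {<0 0>; <0 2>; <2 0>; <2 2>}
target <0 0> ∈ {TSO,PSO}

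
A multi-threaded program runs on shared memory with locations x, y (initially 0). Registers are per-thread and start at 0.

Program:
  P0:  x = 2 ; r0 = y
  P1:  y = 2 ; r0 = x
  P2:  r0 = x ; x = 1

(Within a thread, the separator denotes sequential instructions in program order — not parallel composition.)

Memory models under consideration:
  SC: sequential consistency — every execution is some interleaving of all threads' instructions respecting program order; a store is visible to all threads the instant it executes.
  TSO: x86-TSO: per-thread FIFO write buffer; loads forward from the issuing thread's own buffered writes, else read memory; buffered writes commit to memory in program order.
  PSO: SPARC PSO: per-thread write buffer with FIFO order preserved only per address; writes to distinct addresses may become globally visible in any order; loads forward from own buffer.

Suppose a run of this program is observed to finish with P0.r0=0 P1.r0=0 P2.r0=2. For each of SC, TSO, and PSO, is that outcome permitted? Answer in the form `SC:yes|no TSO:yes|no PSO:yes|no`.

outcome vector order: (P0.r0,P1.r0,P2.r0)
under SC → (0,1,0) (0,1,2) (0,2,0) (0,2,2) (2,0,0) (2,0,2) (2,1,0) (2,1,2) (2,2,0) (2,2,2)
under TSO → (0,0,0) (0,0,2) (0,1,0) (0,1,2) (0,2,0) (0,2,2) (2,0,0) (2,0,2) (2,1,0) (2,1,2) (2,2,0) (2,2,2)
under PSO → (0,0,0) (0,0,2) (0,1,0) (0,1,2) (0,2,0) (0,2,2) (2,0,0) (2,0,2) (2,1,0) (2,1,2) (2,2,0) (2,2,2)
target (0,0,2) ∈ {TSO,PSO}

SC:no TSO:yes PSO:yes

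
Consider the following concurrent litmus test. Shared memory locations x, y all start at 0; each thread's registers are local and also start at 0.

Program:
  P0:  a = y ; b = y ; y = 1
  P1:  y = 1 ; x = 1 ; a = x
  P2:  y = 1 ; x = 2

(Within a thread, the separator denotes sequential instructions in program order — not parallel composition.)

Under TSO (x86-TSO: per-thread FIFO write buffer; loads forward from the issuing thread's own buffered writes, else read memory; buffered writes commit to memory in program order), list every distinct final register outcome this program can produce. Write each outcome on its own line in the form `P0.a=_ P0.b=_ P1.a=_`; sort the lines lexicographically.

P0.a=0 P0.b=0 P1.a=1
P0.a=0 P0.b=0 P1.a=2
P0.a=0 P0.b=1 P1.a=1
P0.a=0 P0.b=1 P1.a=2
P0.a=1 P0.b=1 P1.a=1
P0.a=1 P0.b=1 P1.a=2

outcome vector order: (P0.a,P0.b,P1.a)
|TSO outcomes| = 6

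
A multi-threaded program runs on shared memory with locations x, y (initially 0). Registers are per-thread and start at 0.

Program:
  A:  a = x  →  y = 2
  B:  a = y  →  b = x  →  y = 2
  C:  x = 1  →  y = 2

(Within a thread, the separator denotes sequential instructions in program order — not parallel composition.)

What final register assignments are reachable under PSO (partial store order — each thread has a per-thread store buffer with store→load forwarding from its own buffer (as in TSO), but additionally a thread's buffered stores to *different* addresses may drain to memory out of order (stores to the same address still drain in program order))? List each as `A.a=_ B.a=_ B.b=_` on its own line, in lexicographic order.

A.a=0 B.a=0 B.b=0
A.a=0 B.a=0 B.b=1
A.a=0 B.a=2 B.b=0
A.a=0 B.a=2 B.b=1
A.a=1 B.a=0 B.b=0
A.a=1 B.a=0 B.b=1
A.a=1 B.a=2 B.b=0
A.a=1 B.a=2 B.b=1

outcome vector order: (A.a,B.a,B.b)
|PSO outcomes| = 8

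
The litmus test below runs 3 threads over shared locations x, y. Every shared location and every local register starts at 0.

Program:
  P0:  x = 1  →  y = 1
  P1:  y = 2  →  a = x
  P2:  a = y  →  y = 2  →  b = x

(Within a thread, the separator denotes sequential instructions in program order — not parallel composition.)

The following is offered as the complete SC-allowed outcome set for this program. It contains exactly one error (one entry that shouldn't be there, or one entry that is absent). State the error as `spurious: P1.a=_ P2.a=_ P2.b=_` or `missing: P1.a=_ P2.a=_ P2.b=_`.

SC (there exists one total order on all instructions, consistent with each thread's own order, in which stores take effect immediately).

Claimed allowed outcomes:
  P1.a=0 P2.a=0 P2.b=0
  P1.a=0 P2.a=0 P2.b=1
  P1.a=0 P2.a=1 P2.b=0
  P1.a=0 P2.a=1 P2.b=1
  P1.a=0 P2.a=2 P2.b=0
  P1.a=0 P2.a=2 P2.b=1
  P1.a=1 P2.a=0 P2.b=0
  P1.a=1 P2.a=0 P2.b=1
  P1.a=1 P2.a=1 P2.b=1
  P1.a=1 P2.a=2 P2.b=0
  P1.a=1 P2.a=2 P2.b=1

outcome vector order: (P1.a,P2.a,P2.b)
under SC → 000, 001, 011, 020, 021, 100, 101, 111, 120, 121
claimed∖SC = {010}

spurious: P1.a=0 P2.a=1 P2.b=0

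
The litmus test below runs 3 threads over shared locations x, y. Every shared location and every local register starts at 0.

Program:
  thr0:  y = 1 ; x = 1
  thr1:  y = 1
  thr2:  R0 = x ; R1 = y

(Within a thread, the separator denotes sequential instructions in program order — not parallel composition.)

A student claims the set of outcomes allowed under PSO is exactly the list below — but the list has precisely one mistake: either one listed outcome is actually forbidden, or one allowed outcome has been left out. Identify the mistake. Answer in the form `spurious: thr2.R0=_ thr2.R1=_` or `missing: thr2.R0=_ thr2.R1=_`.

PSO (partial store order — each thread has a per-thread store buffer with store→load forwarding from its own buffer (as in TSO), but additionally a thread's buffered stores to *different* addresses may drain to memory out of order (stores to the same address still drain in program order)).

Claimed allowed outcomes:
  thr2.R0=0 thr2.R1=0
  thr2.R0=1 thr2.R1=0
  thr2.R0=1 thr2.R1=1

missing: thr2.R0=0 thr2.R1=1

outcome vector order: (thr2.R0,thr2.R1)
PSO: 4 outcomes — {00; 01; 10; 11}
PSO∖claimed = {01}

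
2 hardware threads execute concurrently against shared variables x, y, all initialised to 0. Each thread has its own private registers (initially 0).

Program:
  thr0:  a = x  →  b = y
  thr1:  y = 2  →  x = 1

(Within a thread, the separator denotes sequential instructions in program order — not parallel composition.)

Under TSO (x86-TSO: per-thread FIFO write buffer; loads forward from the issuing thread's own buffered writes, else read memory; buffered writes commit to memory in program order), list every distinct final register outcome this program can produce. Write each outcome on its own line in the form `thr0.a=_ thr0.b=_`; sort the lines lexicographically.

thr0.a=0 thr0.b=0
thr0.a=0 thr0.b=2
thr0.a=1 thr0.b=2

outcome vector order: (thr0.a,thr0.b)
|TSO outcomes| = 3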